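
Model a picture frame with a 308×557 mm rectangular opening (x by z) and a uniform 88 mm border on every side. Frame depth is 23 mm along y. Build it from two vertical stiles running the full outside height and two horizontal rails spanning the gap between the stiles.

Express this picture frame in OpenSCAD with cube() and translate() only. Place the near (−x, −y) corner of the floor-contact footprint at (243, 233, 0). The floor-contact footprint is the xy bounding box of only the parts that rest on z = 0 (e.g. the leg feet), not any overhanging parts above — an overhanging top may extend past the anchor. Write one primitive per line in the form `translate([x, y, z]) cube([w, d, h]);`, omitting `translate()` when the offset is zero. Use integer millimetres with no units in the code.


translate([243, 233, 0]) cube([88, 23, 733]);
translate([639, 233, 0]) cube([88, 23, 733]);
translate([331, 233, 0]) cube([308, 23, 88]);
translate([331, 233, 645]) cube([308, 23, 88]);


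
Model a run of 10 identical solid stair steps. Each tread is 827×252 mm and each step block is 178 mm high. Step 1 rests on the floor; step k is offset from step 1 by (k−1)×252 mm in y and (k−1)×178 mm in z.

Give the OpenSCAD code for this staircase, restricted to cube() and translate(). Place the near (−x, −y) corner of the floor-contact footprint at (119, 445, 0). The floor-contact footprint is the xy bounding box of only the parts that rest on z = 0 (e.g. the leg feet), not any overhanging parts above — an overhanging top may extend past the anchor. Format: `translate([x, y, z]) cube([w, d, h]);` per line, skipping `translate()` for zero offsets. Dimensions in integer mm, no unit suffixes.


translate([119, 445, 0]) cube([827, 252, 178]);
translate([119, 697, 178]) cube([827, 252, 178]);
translate([119, 949, 356]) cube([827, 252, 178]);
translate([119, 1201, 534]) cube([827, 252, 178]);
translate([119, 1453, 712]) cube([827, 252, 178]);
translate([119, 1705, 890]) cube([827, 252, 178]);
translate([119, 1957, 1068]) cube([827, 252, 178]);
translate([119, 2209, 1246]) cube([827, 252, 178]);
translate([119, 2461, 1424]) cube([827, 252, 178]);
translate([119, 2713, 1602]) cube([827, 252, 178]);


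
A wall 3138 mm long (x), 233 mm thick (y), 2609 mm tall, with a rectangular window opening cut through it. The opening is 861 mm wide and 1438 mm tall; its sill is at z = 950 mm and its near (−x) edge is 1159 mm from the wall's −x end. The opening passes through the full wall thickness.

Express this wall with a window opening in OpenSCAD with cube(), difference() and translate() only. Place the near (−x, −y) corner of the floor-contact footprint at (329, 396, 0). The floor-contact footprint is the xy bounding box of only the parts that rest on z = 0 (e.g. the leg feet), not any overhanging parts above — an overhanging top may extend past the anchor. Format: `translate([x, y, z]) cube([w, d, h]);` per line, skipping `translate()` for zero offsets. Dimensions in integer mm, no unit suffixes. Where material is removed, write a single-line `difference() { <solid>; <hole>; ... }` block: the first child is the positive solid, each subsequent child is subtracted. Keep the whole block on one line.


difference() { translate([329, 396, 0]) cube([3138, 233, 2609]); translate([1488, 396, 950]) cube([861, 233, 1438]); }


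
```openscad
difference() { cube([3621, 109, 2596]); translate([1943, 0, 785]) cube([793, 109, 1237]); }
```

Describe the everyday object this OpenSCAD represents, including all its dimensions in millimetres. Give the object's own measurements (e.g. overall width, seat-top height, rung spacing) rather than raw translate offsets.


A wall 3621 mm long (x), 109 mm thick (y), 2596 mm tall, with a rectangular window opening cut through it. The opening is 793 mm wide and 1237 mm tall; its sill is at z = 785 mm and its near (−x) edge is 1943 mm from the wall's −x end. The opening passes through the full wall thickness.


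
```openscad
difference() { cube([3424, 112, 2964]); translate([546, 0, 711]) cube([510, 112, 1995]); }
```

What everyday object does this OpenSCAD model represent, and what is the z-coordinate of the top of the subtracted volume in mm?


A wall with a window opening. The window head height is 2706 mm.

A wall with a rectangular opening subtracted — a window. Sill at z = 711, opening 1995 mm tall, so the head is at 711 + 1995 = 2706 mm.


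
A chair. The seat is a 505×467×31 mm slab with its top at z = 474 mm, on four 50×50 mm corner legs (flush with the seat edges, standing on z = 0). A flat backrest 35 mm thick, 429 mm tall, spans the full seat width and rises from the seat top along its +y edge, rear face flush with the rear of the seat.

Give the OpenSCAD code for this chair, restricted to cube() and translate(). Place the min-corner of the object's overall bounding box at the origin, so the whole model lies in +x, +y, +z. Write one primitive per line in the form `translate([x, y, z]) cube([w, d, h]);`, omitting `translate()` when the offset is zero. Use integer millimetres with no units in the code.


translate([0, 0, 443]) cube([505, 467, 31]);
cube([50, 50, 443]);
translate([455, 0, 0]) cube([50, 50, 443]);
translate([0, 417, 0]) cube([50, 50, 443]);
translate([455, 417, 0]) cube([50, 50, 443]);
translate([0, 432, 474]) cube([505, 35, 429]);


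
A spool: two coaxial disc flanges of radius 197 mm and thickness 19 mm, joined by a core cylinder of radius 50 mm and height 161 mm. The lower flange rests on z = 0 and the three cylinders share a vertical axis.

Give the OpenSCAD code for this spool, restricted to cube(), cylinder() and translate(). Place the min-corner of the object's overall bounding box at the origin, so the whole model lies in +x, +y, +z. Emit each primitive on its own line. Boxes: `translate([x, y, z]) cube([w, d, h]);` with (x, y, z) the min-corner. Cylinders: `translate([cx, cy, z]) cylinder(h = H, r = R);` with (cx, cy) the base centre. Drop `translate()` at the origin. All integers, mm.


translate([197, 197, 0]) cylinder(h = 19, r = 197);
translate([197, 197, 19]) cylinder(h = 161, r = 50);
translate([197, 197, 180]) cylinder(h = 19, r = 197);


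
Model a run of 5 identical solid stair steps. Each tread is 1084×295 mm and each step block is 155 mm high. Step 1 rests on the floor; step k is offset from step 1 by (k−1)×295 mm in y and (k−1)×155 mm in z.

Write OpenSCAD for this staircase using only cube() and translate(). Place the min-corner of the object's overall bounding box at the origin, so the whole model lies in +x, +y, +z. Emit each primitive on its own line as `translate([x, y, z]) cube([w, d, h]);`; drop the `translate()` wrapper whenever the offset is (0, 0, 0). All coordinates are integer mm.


cube([1084, 295, 155]);
translate([0, 295, 155]) cube([1084, 295, 155]);
translate([0, 590, 310]) cube([1084, 295, 155]);
translate([0, 885, 465]) cube([1084, 295, 155]);
translate([0, 1180, 620]) cube([1084, 295, 155]);


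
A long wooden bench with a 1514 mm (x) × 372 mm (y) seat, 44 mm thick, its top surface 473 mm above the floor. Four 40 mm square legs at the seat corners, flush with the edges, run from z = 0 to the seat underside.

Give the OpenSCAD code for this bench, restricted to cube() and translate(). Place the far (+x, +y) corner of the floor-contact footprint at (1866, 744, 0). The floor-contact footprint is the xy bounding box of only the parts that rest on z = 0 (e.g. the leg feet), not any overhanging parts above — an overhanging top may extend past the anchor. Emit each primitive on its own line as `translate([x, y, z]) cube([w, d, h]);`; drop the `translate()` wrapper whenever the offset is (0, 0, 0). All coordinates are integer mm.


translate([352, 372, 429]) cube([1514, 372, 44]);
translate([352, 372, 0]) cube([40, 40, 429]);
translate([352, 704, 0]) cube([40, 40, 429]);
translate([1826, 372, 0]) cube([40, 40, 429]);
translate([1826, 704, 0]) cube([40, 40, 429]);


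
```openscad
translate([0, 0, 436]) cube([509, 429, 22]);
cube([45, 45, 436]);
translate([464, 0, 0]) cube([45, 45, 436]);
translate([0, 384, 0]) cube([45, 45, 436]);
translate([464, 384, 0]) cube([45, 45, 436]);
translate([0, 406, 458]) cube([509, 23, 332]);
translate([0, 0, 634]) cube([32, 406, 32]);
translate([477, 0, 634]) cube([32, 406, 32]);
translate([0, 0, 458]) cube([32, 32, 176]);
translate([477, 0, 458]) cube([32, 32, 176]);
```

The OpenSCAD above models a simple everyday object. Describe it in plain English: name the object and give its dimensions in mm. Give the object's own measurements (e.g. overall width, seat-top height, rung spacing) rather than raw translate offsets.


A chair. The seat is a 509×429×22 mm slab with its top at z = 458 mm, on four 45×45 mm corner legs (flush with the seat edges, standing on z = 0). A flat backrest 23 mm thick, 332 mm tall, spans the full seat width and rises from the seat top along its +y edge, rear face flush with the rear of the seat. Two armrests of 32×32 mm section run along each side from the seat's front edge to the front of the backrest, top faces 208 mm above the seat top and outer faces flush with the seat's x-edges; a 32×32 mm post under the front of each armrest stands on the seat at the front corner.


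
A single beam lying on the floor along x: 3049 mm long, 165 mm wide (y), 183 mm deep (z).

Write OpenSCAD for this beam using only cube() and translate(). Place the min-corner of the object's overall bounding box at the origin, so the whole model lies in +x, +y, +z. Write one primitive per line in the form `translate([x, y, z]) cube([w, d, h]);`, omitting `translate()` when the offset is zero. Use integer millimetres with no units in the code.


cube([3049, 165, 183]);


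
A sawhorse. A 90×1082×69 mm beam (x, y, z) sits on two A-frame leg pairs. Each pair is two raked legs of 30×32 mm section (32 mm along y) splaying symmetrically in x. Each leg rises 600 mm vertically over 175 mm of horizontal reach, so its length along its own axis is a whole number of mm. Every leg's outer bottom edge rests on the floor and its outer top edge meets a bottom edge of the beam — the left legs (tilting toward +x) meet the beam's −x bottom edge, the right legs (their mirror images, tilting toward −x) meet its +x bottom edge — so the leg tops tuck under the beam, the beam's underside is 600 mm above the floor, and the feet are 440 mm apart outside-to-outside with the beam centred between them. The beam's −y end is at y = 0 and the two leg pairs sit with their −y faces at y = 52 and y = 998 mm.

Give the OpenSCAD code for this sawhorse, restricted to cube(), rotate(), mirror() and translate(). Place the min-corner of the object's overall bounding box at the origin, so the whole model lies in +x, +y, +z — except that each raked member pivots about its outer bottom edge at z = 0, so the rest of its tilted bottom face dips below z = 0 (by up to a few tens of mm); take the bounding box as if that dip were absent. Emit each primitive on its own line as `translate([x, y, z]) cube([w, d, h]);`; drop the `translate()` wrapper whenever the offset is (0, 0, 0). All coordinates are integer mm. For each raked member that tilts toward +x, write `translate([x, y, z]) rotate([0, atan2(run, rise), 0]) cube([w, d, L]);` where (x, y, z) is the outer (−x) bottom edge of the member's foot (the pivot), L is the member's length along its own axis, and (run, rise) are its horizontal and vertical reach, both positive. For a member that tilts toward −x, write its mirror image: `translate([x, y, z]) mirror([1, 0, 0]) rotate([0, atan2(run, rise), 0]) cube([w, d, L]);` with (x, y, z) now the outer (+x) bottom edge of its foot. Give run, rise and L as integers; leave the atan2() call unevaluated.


translate([175, 0, 600]) cube([90, 1082, 69]);
translate([0, 52, 0]) rotate([0, atan2(175, 600), 0]) cube([30, 32, 625]);
translate([440, 52, 0]) mirror([1, 0, 0]) rotate([0, atan2(175, 600), 0]) cube([30, 32, 625]);
translate([0, 998, 0]) rotate([0, atan2(175, 600), 0]) cube([30, 32, 625]);
translate([440, 998, 0]) mirror([1, 0, 0]) rotate([0, atan2(175, 600), 0]) cube([30, 32, 625]);


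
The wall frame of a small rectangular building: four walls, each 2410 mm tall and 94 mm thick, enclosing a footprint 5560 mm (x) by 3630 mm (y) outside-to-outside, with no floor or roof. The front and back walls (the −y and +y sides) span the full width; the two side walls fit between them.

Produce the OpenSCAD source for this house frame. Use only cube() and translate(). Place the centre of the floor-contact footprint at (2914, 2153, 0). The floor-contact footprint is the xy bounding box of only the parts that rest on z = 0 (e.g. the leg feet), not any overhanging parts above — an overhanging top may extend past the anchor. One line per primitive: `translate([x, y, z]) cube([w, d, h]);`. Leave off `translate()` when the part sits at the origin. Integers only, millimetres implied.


translate([134, 338, 0]) cube([5560, 94, 2410]);
translate([134, 3874, 0]) cube([5560, 94, 2410]);
translate([134, 432, 0]) cube([94, 3442, 2410]);
translate([5600, 432, 0]) cube([94, 3442, 2410]);


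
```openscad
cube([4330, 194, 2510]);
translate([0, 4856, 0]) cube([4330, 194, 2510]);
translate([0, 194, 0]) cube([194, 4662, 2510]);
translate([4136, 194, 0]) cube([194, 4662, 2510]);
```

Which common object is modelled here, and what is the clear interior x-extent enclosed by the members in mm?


A house (or room) frame. The interior width is 3942 mm.

Four 2510 mm walls enclosing a rectangle with no floor or roof — a room or house frame. Outside width is 4330 mm and wall thickness is 194 mm, so the interior width is 4330 − 2 × 194 = 3942 mm.


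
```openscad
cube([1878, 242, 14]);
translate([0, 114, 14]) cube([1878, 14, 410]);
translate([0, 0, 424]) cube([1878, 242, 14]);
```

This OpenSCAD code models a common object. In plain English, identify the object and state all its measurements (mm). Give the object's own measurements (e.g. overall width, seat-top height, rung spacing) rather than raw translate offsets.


An I-beam lying along x, 1878 mm long. Overall section height 438 mm. Two flanges 242 mm wide (y) and 14 mm thick, one on the floor and one at the top; a web 14 mm thick runs between them, centred on the flange width.


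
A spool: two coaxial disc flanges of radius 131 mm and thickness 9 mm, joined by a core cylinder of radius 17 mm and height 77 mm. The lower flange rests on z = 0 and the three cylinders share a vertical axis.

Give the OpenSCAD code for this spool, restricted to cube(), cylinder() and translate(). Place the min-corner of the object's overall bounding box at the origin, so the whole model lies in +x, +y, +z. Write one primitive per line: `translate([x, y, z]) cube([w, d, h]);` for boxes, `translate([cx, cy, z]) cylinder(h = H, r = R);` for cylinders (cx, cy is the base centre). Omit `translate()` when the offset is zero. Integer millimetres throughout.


translate([131, 131, 0]) cylinder(h = 9, r = 131);
translate([131, 131, 9]) cylinder(h = 77, r = 17);
translate([131, 131, 86]) cylinder(h = 9, r = 131);


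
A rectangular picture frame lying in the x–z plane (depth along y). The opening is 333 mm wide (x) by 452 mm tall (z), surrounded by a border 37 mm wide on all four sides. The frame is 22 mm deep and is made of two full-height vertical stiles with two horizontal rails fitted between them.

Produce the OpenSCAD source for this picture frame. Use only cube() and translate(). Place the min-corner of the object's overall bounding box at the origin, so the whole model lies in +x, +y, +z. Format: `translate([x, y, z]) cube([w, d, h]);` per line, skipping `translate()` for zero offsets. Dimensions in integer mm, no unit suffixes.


cube([37, 22, 526]);
translate([370, 0, 0]) cube([37, 22, 526]);
translate([37, 0, 0]) cube([333, 22, 37]);
translate([37, 0, 489]) cube([333, 22, 37]);


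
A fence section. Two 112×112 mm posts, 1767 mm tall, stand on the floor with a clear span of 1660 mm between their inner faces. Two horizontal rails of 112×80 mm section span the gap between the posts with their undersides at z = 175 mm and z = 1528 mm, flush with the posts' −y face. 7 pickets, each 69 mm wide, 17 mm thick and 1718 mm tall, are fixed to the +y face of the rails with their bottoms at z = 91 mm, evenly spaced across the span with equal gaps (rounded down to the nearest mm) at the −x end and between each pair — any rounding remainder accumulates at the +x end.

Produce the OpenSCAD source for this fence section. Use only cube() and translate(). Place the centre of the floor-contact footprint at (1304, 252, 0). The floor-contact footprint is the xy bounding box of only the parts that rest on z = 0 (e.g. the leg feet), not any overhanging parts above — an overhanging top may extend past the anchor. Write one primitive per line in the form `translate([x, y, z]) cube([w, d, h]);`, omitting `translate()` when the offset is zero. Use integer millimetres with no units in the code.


translate([362, 196, 0]) cube([112, 112, 1767]);
translate([2134, 196, 0]) cube([112, 112, 1767]);
translate([474, 196, 175]) cube([1660, 112, 80]);
translate([474, 196, 1528]) cube([1660, 112, 80]);
translate([621, 308, 91]) cube([69, 17, 1718]);
translate([837, 308, 91]) cube([69, 17, 1718]);
translate([1053, 308, 91]) cube([69, 17, 1718]);
translate([1269, 308, 91]) cube([69, 17, 1718]);
translate([1485, 308, 91]) cube([69, 17, 1718]);
translate([1701, 308, 91]) cube([69, 17, 1718]);
translate([1917, 308, 91]) cube([69, 17, 1718]);


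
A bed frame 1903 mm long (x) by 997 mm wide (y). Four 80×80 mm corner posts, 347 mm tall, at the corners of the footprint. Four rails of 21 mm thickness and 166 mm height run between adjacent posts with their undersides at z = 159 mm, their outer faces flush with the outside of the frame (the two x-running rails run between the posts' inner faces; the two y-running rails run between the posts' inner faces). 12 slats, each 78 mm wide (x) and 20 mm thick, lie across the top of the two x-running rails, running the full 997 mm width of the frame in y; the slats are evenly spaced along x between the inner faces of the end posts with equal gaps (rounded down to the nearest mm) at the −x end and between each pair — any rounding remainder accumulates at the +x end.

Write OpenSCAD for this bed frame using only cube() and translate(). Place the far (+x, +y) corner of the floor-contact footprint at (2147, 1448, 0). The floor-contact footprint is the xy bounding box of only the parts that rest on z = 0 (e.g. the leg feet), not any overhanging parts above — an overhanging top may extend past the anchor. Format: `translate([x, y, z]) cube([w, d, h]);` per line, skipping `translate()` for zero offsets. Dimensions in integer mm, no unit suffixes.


translate([244, 451, 0]) cube([80, 80, 347]);
translate([244, 1368, 0]) cube([80, 80, 347]);
translate([2067, 451, 0]) cube([80, 80, 347]);
translate([2067, 1368, 0]) cube([80, 80, 347]);
translate([324, 451, 159]) cube([1743, 21, 166]);
translate([324, 1427, 159]) cube([1743, 21, 166]);
translate([244, 531, 159]) cube([21, 837, 166]);
translate([2126, 531, 159]) cube([21, 837, 166]);
translate([386, 451, 325]) cube([78, 997, 20]);
translate([526, 451, 325]) cube([78, 997, 20]);
translate([666, 451, 325]) cube([78, 997, 20]);
translate([806, 451, 325]) cube([78, 997, 20]);
translate([946, 451, 325]) cube([78, 997, 20]);
translate([1086, 451, 325]) cube([78, 997, 20]);
translate([1226, 451, 325]) cube([78, 997, 20]);
translate([1366, 451, 325]) cube([78, 997, 20]);
translate([1506, 451, 325]) cube([78, 997, 20]);
translate([1646, 451, 325]) cube([78, 997, 20]);
translate([1786, 451, 325]) cube([78, 997, 20]);
translate([1926, 451, 325]) cube([78, 997, 20]);


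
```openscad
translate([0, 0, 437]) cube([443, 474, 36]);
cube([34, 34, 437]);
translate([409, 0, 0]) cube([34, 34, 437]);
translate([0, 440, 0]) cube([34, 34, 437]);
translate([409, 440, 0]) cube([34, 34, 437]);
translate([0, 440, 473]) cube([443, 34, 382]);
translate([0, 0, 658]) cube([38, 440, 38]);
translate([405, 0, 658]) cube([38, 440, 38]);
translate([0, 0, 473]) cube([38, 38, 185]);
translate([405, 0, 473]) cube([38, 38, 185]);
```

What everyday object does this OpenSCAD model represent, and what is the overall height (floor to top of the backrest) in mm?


A chair. The overall height is 855 mm.

A slab on four corner posts with a tall panel at the back — a chair. The seat slab sits at z = 437 with thickness 36, and the 382 mm backrest starts at the seat top, so the overall height is 437 + 36 + 382 = 855 mm.


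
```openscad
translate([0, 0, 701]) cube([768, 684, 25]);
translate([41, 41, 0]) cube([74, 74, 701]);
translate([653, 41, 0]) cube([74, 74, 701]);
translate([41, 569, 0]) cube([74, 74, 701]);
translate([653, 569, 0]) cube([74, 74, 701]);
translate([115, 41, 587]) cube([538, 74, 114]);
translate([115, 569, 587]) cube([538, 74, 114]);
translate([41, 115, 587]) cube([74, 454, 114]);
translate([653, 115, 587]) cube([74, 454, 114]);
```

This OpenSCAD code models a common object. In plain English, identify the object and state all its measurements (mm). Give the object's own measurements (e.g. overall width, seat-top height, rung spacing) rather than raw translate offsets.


A rectangular dining table. The top is 768×684×25 mm with its upper surface at z = 726 mm. It stands on four 74×74 mm square legs, each inset 41 mm from the nearest pair of top edges, running from the floor to the underside of the top. Four apron rails, 74 mm thick and 114 mm tall, run between adjacent legs with their top edges flush with the underside of the top and their outer faces flush with the legs' outer faces.


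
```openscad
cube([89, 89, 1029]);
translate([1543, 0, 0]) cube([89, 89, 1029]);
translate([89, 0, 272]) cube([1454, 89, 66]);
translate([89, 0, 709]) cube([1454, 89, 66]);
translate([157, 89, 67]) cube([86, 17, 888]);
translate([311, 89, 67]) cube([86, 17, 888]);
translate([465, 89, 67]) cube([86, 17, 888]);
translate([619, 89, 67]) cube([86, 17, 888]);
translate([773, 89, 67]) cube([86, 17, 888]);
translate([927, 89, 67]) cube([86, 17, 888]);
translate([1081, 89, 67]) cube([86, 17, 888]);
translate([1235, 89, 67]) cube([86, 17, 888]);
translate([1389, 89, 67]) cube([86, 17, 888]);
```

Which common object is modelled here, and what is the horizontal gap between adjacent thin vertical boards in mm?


A fence section. The picket gap is 68 mm.

Two posts, two rails, 9 pickets — a fence section. Span 1454 mm holds 9 pickets of 86 mm with 10 equal gaps: ⌊(1454 − 9·86) / 10⌋ = 68 mm.


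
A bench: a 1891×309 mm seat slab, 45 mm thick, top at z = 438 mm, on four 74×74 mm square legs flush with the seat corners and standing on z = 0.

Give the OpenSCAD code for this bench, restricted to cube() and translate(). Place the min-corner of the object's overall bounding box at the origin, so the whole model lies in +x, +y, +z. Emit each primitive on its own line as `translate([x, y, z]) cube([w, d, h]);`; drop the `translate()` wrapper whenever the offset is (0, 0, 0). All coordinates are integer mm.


translate([0, 0, 393]) cube([1891, 309, 45]);
cube([74, 74, 393]);
translate([0, 235, 0]) cube([74, 74, 393]);
translate([1817, 0, 0]) cube([74, 74, 393]);
translate([1817, 235, 0]) cube([74, 74, 393]);


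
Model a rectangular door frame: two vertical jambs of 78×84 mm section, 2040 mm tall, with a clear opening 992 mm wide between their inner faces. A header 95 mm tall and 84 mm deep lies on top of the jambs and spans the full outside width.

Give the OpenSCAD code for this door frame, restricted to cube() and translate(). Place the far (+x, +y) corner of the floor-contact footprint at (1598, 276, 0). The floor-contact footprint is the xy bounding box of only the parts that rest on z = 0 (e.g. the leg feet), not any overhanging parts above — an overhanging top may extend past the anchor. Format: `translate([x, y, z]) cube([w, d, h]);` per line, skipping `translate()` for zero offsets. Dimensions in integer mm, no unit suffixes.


translate([450, 192, 0]) cube([78, 84, 2040]);
translate([1520, 192, 0]) cube([78, 84, 2040]);
translate([450, 192, 2040]) cube([1148, 84, 95]);


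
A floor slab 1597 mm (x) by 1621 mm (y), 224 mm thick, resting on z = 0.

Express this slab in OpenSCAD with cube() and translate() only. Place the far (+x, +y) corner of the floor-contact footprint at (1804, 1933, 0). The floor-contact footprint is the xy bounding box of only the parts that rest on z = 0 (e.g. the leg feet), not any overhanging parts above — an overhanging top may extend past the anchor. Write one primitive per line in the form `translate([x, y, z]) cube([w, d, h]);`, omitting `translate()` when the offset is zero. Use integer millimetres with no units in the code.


translate([207, 312, 0]) cube([1597, 1621, 224]);


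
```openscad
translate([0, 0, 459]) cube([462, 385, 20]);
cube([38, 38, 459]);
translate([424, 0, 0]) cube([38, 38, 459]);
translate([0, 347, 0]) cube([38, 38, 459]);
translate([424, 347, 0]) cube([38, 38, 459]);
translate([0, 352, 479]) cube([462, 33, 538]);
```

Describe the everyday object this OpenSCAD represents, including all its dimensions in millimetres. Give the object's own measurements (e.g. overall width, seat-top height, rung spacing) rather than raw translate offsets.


A chair. The seat is a 462×385×20 mm slab with its top at z = 479 mm, on four 38×38 mm corner legs (flush with the seat edges, standing on z = 0). A flat backrest 33 mm thick, 538 mm tall, spans the full seat width and rises from the seat top along its +y edge, rear face flush with the rear of the seat.


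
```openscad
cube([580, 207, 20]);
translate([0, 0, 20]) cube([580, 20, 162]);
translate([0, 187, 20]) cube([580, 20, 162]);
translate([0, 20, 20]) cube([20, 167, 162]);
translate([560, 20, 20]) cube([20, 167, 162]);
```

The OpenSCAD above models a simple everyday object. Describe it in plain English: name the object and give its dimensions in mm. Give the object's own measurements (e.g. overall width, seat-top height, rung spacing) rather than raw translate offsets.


An open-topped rectangular box: outside dimensions 580×207×182 mm, with a uniform wall and base thickness of 20 mm. The base is a full 580×207 slab on the floor; four walls sit on top of the base. The front and back walls (the −y and +y sides) span the full width; the two side walls fit between them.


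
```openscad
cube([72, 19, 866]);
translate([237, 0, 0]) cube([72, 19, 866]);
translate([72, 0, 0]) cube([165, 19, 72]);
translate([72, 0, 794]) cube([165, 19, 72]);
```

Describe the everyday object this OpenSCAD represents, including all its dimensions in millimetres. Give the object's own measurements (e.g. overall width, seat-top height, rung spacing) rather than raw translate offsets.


A rectangular picture frame lying in the x–z plane (depth along y). The opening is 165 mm wide (x) by 722 mm tall (z), surrounded by a border 72 mm wide on all four sides. The frame is 19 mm deep and is made of two full-height vertical stiles with two horizontal rails fitted between them.


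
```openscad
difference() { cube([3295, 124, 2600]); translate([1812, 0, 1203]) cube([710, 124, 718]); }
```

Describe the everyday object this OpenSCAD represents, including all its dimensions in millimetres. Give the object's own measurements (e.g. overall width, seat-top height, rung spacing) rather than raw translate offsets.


A wall 3295 mm long (x), 124 mm thick (y), 2600 mm tall, with a rectangular window opening cut through it. The opening is 710 mm wide and 718 mm tall; its sill is at z = 1203 mm and its near (−x) edge is 1812 mm from the wall's −x end. The opening passes through the full wall thickness.


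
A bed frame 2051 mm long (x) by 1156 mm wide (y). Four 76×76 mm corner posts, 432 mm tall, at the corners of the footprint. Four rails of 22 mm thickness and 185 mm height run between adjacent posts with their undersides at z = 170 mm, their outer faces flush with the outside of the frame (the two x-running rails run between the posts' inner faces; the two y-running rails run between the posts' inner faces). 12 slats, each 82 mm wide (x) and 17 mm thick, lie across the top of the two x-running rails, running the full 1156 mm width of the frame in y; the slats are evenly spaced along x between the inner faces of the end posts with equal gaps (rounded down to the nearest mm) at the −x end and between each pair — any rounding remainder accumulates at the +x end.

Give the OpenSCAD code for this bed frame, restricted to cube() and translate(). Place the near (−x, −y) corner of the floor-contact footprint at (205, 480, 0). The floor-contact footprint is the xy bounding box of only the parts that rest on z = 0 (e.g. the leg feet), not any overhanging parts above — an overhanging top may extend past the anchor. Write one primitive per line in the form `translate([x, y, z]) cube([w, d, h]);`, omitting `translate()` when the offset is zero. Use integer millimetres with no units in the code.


translate([205, 480, 0]) cube([76, 76, 432]);
translate([205, 1560, 0]) cube([76, 76, 432]);
translate([2180, 480, 0]) cube([76, 76, 432]);
translate([2180, 1560, 0]) cube([76, 76, 432]);
translate([281, 480, 170]) cube([1899, 22, 185]);
translate([281, 1614, 170]) cube([1899, 22, 185]);
translate([205, 556, 170]) cube([22, 1004, 185]);
translate([2234, 556, 170]) cube([22, 1004, 185]);
translate([351, 480, 355]) cube([82, 1156, 17]);
translate([503, 480, 355]) cube([82, 1156, 17]);
translate([655, 480, 355]) cube([82, 1156, 17]);
translate([807, 480, 355]) cube([82, 1156, 17]);
translate([959, 480, 355]) cube([82, 1156, 17]);
translate([1111, 480, 355]) cube([82, 1156, 17]);
translate([1263, 480, 355]) cube([82, 1156, 17]);
translate([1415, 480, 355]) cube([82, 1156, 17]);
translate([1567, 480, 355]) cube([82, 1156, 17]);
translate([1719, 480, 355]) cube([82, 1156, 17]);
translate([1871, 480, 355]) cube([82, 1156, 17]);
translate([2023, 480, 355]) cube([82, 1156, 17]);


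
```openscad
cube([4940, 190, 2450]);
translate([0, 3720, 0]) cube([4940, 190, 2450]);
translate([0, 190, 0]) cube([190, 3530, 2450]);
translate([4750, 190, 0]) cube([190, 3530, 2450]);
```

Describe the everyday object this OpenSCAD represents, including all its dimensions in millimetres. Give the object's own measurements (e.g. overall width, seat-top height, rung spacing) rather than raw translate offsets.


The wall frame of a small rectangular building: four walls, each 2450 mm tall and 190 mm thick, enclosing a footprint 4940 mm (x) by 3910 mm (y) outside-to-outside, with no floor or roof. The front and back walls (the −y and +y sides) span the full width; the two side walls fit between them.


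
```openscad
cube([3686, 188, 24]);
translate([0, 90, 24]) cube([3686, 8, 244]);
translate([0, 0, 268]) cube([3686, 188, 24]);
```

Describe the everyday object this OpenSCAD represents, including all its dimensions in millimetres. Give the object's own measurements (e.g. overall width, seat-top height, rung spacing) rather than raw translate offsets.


An I-beam lying along x, 3686 mm long. Overall section height 292 mm. Two flanges 188 mm wide (y) and 24 mm thick, one on the floor and one at the top; a web 8 mm thick runs between them, centred on the flange width.


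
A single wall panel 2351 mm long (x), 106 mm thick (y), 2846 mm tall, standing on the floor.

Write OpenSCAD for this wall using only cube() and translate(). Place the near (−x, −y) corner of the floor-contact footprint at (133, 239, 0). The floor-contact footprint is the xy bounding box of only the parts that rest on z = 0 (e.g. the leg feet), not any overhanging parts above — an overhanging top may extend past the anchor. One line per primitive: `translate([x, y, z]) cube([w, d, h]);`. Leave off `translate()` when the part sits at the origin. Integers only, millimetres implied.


translate([133, 239, 0]) cube([2351, 106, 2846]);


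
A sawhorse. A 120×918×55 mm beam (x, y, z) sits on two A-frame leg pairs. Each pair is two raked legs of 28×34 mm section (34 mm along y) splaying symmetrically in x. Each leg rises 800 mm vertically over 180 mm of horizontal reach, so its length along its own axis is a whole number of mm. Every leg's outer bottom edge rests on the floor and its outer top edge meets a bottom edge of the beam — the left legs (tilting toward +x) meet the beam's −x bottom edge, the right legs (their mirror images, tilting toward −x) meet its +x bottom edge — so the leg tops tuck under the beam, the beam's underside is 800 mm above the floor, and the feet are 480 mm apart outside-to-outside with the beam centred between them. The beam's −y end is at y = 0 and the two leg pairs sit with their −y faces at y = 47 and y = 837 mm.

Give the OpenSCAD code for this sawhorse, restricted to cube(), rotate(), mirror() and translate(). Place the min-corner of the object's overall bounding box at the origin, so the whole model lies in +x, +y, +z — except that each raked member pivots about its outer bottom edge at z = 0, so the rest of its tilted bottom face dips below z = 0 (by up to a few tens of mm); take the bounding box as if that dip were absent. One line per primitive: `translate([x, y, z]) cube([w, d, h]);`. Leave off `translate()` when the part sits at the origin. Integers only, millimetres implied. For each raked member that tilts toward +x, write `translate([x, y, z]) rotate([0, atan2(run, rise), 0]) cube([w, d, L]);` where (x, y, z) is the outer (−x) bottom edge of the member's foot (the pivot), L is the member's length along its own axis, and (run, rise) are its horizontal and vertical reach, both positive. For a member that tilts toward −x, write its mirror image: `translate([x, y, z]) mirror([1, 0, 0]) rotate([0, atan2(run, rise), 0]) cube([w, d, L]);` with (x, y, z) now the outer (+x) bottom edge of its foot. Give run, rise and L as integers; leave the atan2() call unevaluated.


translate([180, 0, 800]) cube([120, 918, 55]);
translate([0, 47, 0]) rotate([0, atan2(180, 800), 0]) cube([28, 34, 820]);
translate([480, 47, 0]) mirror([1, 0, 0]) rotate([0, atan2(180, 800), 0]) cube([28, 34, 820]);
translate([0, 837, 0]) rotate([0, atan2(180, 800), 0]) cube([28, 34, 820]);
translate([480, 837, 0]) mirror([1, 0, 0]) rotate([0, atan2(180, 800), 0]) cube([28, 34, 820]);


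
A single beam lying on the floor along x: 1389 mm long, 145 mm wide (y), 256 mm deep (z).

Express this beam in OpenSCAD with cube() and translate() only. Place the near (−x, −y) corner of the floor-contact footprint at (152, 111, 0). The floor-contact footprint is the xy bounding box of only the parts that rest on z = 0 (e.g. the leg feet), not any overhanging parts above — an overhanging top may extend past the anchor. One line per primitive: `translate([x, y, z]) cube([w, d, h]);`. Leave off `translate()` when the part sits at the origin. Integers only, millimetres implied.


translate([152, 111, 0]) cube([1389, 145, 256]);


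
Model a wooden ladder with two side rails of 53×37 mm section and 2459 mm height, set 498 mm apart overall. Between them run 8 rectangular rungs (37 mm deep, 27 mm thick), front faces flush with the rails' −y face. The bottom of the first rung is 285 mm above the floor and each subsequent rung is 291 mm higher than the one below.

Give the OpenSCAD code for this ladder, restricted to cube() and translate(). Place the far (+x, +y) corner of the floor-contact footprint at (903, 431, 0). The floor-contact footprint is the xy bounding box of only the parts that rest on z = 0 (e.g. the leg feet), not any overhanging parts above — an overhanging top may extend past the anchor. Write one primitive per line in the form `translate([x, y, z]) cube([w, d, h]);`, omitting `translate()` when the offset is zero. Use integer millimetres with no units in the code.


// rung span = 498 - 2*53 = 392
// rung[k] z = 285 + k*291
translate([405, 394, 0]) cube([53, 37, 2459]);
translate([850, 394, 0]) cube([53, 37, 2459]);
translate([458, 394, 285]) cube([392, 37, 27]);
translate([458, 394, 576]) cube([392, 37, 27]);
translate([458, 394, 867]) cube([392, 37, 27]);
translate([458, 394, 1158]) cube([392, 37, 27]);
translate([458, 394, 1449]) cube([392, 37, 27]);
translate([458, 394, 1740]) cube([392, 37, 27]);
translate([458, 394, 2031]) cube([392, 37, 27]);
translate([458, 394, 2322]) cube([392, 37, 27]);


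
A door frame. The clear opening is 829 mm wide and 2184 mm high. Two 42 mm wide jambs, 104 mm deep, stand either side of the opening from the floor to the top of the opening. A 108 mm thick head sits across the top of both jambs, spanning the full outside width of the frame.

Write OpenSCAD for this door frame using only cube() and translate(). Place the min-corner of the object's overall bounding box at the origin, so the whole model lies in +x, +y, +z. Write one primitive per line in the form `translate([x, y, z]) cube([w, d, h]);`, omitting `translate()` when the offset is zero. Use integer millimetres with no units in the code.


cube([42, 104, 2184]);
translate([871, 0, 0]) cube([42, 104, 2184]);
translate([0, 0, 2184]) cube([913, 104, 108]);


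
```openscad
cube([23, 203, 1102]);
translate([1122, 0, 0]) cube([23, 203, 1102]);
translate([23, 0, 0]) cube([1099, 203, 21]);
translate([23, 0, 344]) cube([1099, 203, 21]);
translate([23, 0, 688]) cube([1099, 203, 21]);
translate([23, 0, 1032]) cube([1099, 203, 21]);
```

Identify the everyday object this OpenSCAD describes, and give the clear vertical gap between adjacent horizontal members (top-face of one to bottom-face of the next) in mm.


A bookshelf. The clear shelf gap is 323 mm.

Two tall side panels with 4 horizontal boards between them — a bookshelf. The first two shelf undersides are at z = 0 and z = 344; with shelf thickness 21, the clear gap is 344 − 0 − 21 = 323 mm.


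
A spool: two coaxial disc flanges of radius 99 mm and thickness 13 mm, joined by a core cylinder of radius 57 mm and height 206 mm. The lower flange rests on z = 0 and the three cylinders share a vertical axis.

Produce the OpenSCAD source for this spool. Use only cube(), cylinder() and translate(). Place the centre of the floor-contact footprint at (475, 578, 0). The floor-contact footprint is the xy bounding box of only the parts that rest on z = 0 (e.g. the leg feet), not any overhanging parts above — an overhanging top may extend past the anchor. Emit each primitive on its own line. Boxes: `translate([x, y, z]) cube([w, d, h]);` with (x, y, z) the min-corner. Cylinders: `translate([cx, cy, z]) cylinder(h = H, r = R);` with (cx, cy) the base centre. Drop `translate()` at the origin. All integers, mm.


translate([475, 578, 0]) cylinder(h = 13, r = 99);
translate([475, 578, 13]) cylinder(h = 206, r = 57);
translate([475, 578, 219]) cylinder(h = 13, r = 99);


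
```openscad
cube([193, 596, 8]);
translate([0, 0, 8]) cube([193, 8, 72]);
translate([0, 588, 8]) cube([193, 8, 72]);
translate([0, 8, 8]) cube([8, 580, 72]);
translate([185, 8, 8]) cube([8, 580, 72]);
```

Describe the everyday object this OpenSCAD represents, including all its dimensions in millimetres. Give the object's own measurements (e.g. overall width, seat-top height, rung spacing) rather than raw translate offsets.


An open-topped rectangular box: outside dimensions 193×596×80 mm, with a uniform wall and base thickness of 8 mm. The base is a full 193×596 slab on the floor; four walls sit on top of the base. The front and back walls (the −y and +y sides) span the full width; the two side walls fit between them.


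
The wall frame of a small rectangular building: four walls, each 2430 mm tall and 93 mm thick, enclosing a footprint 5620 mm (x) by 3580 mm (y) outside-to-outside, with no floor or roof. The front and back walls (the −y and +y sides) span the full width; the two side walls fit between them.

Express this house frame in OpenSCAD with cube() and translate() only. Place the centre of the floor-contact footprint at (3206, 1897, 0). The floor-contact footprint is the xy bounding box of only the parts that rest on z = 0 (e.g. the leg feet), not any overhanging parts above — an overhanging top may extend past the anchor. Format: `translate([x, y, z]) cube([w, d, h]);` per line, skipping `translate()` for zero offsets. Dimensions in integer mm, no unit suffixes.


translate([396, 107, 0]) cube([5620, 93, 2430]);
translate([396, 3594, 0]) cube([5620, 93, 2430]);
translate([396, 200, 0]) cube([93, 3394, 2430]);
translate([5923, 200, 0]) cube([93, 3394, 2430]);
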